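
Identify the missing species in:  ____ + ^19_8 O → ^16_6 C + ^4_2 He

Conserve mass number: A + 19 = 16 + 4, so A = 1.
Conserve atomic number: Z + 8 = 6 + 2, so Z = 0.
A = 1 and Z = 0 is ^1_0 n — a neutron.

neutron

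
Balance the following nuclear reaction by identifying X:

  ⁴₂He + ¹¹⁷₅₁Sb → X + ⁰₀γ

Conserve mass number: 4 + 117 = A + 0, so A = 121.
Conserve atomic number: 2 + 51 = Z + 0, so Z = 53.
Z = 53 is iodine, so the species is ¹²¹₅₃I.

I-121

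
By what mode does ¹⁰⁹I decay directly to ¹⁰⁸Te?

ΔA = 108 − 109 = -1; ΔZ = 52 − 53 = -1.
A drops by 1 and Z drops by 1 — a proton was emitted.

proton emission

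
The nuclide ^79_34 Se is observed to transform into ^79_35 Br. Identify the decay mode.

beta-minus decay

ΔA = 79 − 79 = 0; ΔZ = 35 − 34 = +1.
A is unchanged and Z rises by 1 — a neutron has become a proton (β⁻ decay).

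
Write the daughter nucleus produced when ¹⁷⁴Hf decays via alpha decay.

Alpha decay: mass number changes by -4, atomic number by -2.
A: 174 − 4 = 170; Z: 72 − 2 = 70.
Z = 70 is ytterbium, so the daughter is ¹⁷⁰Yb.

Yb-170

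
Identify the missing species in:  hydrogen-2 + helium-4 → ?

Li-6

Conserve mass number: 2 + 4 = A, so A = 6.
Conserve atomic number: 1 + 2 = Z, so Z = 3.
Z = 3 is lithium, so the species is lithium-6.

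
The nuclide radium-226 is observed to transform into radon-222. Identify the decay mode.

ΔA = 222 − 226 = -4; ΔZ = 86 − 88 = -2.
A drops by 4 and Z drops by 2 — the signature of alpha emission.

alpha decay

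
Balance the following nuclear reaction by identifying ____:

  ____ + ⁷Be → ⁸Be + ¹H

Conserve mass number: A + 7 = 8 + 1, so A = 2.
Conserve atomic number: Z + 4 = 4 + 1, so Z = 1.
A = 2 and Z = 1 is ²H — a deuteron.

deuteron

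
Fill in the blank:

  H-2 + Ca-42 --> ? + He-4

Conserve mass number: 2 + 42 = A + 4, so A = 40.
Conserve atomic number: 1 + 20 = Z + 2, so Z = 19.
Z = 19 is potassium, so the species is K-40.

K-40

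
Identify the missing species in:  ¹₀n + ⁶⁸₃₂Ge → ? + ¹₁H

Ga-68

Conserve mass number: 1 + 68 = A + 1, so A = 68.
Conserve atomic number: 0 + 32 = Z + 1, so Z = 31.
Z = 31 is gallium, so the species is ⁶⁸₃₁Ga.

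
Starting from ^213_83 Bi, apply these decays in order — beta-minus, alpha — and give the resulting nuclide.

Pb-209

Start: (A, Z) = (213, 83).
After β⁻: (213, 84).
After α: (209, 82).
Z = 82 is lead.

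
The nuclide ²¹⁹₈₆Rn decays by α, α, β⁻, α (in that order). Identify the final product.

Tl-207

Start: (A, Z) = (219, 86).
After α: (215, 84).
After α: (211, 82).
After β⁻: (211, 83).
After α: (207, 81).
Z = 81 is thallium.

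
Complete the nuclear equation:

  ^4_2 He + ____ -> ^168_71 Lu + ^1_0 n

Conserve mass number: 4 + A = 168 + 1, so A = 165.
Conserve atomic number: 2 + Z = 71 + 0, so Z = 69.
Z = 69 is thulium, so the species is ^165_69 Tm.

Tm-165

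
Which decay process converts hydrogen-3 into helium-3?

ΔA = 3 − 3 = 0; ΔZ = 2 − 1 = +1.
A is unchanged and Z rises by 1 — a neutron has become a proton (β⁻ decay).

beta-minus decay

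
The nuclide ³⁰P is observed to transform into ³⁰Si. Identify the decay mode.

beta-plus decay or electron capture

ΔA = 30 − 30 = 0; ΔZ = 14 − 15 = -1.
A is unchanged and Z drops by 1 — a proton has become a neutron (β⁺ emission or electron capture).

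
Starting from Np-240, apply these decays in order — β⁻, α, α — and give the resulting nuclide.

Th-232

Start: (A, Z) = (240, 93).
After β⁻: (240, 94).
After α: (236, 92).
After α: (232, 90).
Z = 90 is thorium.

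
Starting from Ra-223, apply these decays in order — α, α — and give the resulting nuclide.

Start: (A, Z) = (223, 88).
After α: (219, 86).
After α: (215, 84).
Z = 84 is polonium.

Po-215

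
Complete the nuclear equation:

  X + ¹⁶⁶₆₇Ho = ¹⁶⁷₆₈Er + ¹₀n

Conserve mass number: A + 166 = 167 + 1, so A = 2.
Conserve atomic number: Z + 67 = 68 + 0, so Z = 1.
A = 2 and Z = 1 is ²₁H — a deuteron.

deuteron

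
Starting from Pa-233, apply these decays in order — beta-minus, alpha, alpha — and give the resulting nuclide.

Ra-225

Start: (A, Z) = (233, 91).
After β⁻: (233, 92).
After α: (229, 90).
After α: (225, 88).
Z = 88 is radium.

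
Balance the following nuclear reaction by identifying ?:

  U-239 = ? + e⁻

Conserve mass number: 239 = A + 0, so A = 239.
Conserve atomic number: 92 = Z − 1, so Z = 93.
Z = 93 is neptunium, so the species is Np-239.

Np-239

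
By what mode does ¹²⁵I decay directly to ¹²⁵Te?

ΔA = 125 − 125 = 0; ΔZ = 52 − 53 = -1.
A is unchanged and Z drops by 1 — a proton has become a neutron (β⁺ emission or electron capture).

beta-plus decay or electron capture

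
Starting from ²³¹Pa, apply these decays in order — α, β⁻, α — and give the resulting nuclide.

Ra-223

Start: (A, Z) = (231, 91).
After α: (227, 89).
After β⁻: (227, 90).
After α: (223, 88).
Z = 88 is radium.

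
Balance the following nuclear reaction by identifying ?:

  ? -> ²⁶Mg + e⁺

Conserve mass number: A = 26 + 0, so A = 26.
Conserve atomic number: Z = 12 + 1, so Z = 13.
Z = 13 is aluminium, so the species is ²⁶Al.

Al-26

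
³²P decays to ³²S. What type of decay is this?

beta-minus decay

ΔA = 32 − 32 = 0; ΔZ = 16 − 15 = +1.
A is unchanged and Z rises by 1 — a neutron has become a proton (β⁻ decay).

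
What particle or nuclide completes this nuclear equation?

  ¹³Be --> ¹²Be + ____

neutron

Conserve mass number: 13 = 12 + A, so A = 1.
Conserve atomic number: 4 = 4 + Z, so Z = 0.
A = 1 and Z = 0 is ¹n — a neutron.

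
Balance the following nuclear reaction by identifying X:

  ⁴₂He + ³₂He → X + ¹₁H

Li-6

Conserve mass number: 4 + 3 = A + 1, so A = 6.
Conserve atomic number: 2 + 2 = Z + 1, so Z = 3.
Z = 3 is lithium, so the species is ⁶₃Li.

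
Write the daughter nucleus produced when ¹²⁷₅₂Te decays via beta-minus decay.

I-127

Beta-minus decay: mass number changes by +0, atomic number by +1.
A: 127 = 127; Z: 52 + 1 = 53.
Z = 53 is iodine, so the daughter is ¹²⁷₅₃I.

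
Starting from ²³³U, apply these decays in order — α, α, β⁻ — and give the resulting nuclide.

Start: (A, Z) = (233, 92).
After α: (229, 90).
After α: (225, 88).
After β⁻: (225, 89).
Z = 89 is actinium.

Ac-225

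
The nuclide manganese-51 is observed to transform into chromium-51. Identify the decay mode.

ΔA = 51 − 51 = 0; ΔZ = 24 − 25 = -1.
A is unchanged and Z drops by 1 — a proton has become a neutron (β⁺ emission or electron capture).

beta-plus decay or electron capture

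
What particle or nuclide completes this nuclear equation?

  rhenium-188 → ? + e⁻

Conserve mass number: 188 = A + 0, so A = 188.
Conserve atomic number: 75 = Z − 1, so Z = 76.
Z = 76 is osmium, so the species is osmium-188.

Os-188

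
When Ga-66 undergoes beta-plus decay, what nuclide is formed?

Beta-plus decay: mass number changes by +0, atomic number by -1.
A: 66 = 66; Z: 31 − 1 = 30.
Z = 30 is zinc, so the daughter is Zn-66.

Zn-66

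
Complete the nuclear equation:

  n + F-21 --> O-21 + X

Conserve mass number: 1 + 21 = 21 + A, so A = 1.
Conserve atomic number: 0 + 9 = 8 + Z, so Z = 1.
A = 1 and Z = 1 is H-1 — a proton.

proton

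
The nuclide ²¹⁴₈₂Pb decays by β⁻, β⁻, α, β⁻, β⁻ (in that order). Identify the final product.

Start: (A, Z) = (214, 82).
After β⁻: (214, 83).
After β⁻: (214, 84).
After α: (210, 82).
After β⁻: (210, 83).
After β⁻: (210, 84).
Z = 84 is polonium.

Po-210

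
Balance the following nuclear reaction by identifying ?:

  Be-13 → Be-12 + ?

neutron

Conserve mass number: 13 = 12 + A, so A = 1.
Conserve atomic number: 4 = 4 + Z, so Z = 0.
A = 1 and Z = 0 is n — a neutron.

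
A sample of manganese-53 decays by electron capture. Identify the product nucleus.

Electron capture: mass number changes by +0, atomic number by -1.
A: 53 = 53; Z: 25 − 1 = 24.
Z = 24 is chromium, so the daughter is chromium-53.

Cr-53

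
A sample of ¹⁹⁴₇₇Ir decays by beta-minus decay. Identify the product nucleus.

Pt-194

Beta-minus decay: mass number changes by +0, atomic number by +1.
A: 194 = 194; Z: 77 + 1 = 78.
Z = 78 is platinum, so the daughter is ¹⁹⁴₇₈Pt.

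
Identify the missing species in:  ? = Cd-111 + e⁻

Conserve mass number: A = 111 + 0, so A = 111.
Conserve atomic number: Z = 48 − 1, so Z = 47.
Z = 47 is silver, so the species is Ag-111.

Ag-111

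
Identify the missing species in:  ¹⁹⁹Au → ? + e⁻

Hg-199

Conserve mass number: 199 = A + 0, so A = 199.
Conserve atomic number: 79 = Z − 1, so Z = 80.
Z = 80 is mercury, so the species is ¹⁹⁹Hg.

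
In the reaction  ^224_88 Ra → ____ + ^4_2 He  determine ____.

Rn-220

Conserve mass number: 224 = A + 4, so A = 220.
Conserve atomic number: 88 = Z + 2, so Z = 86.
Z = 86 is radon, so the species is ^220_86 Rn.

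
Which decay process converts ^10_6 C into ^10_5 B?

beta-plus decay or electron capture

ΔA = 10 − 10 = 0; ΔZ = 5 − 6 = -1.
A is unchanged and Z drops by 1 — a proton has become a neutron (β⁺ emission or electron capture).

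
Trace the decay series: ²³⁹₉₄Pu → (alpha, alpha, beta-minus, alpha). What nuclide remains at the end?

Ac-227

Start: (A, Z) = (239, 94).
After α: (235, 92).
After α: (231, 90).
After β⁻: (231, 91).
After α: (227, 89).
Z = 89 is actinium.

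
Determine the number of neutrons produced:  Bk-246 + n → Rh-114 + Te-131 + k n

Conserve mass number: 247 = 114 + 131 + k, so k = 247 − 245 = 2.
Check atomic number: 97 = 45 + 52 + 0 = 97. ✓

2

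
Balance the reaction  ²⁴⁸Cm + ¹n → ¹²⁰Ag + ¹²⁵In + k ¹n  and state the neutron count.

Conserve mass number: 249 = 120 + 125 + k, so k = 249 − 245 = 4.
Check atomic number: 96 = 47 + 49 + 0 = 96. ✓

4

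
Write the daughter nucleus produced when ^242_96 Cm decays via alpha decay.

Pu-238

Alpha decay: mass number changes by -4, atomic number by -2.
A: 242 − 4 = 238; Z: 96 − 2 = 94.
Z = 94 is plutonium, so the daughter is ^238_94 Pu.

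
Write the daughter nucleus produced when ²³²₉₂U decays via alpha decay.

Th-228

Alpha decay: mass number changes by -4, atomic number by -2.
A: 232 − 4 = 228; Z: 92 − 2 = 90.
Z = 90 is thorium, so the daughter is ²²⁸₉₀Th.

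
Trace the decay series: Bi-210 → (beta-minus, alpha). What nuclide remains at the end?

Pb-206

Start: (A, Z) = (210, 83).
After β⁻: (210, 84).
After α: (206, 82).
Z = 82 is lead.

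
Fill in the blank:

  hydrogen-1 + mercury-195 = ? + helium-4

Au-192

Conserve mass number: 1 + 195 = A + 4, so A = 192.
Conserve atomic number: 1 + 80 = Z + 2, so Z = 79.
Z = 79 is gold, so the species is gold-192.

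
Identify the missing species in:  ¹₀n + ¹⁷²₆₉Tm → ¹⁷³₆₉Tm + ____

gamma ray

Conserve mass number: 1 + 172 = 173 + A, so A = 0.
Conserve atomic number: 0 + 69 = 69 + Z, so Z = 0.
A = 0 and Z = 0 is ⁰₀γ — a gamma ray.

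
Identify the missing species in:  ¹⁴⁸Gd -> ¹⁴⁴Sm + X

Conserve mass number: 148 = 144 + A, so A = 4.
Conserve atomic number: 64 = 62 + Z, so Z = 2.
A = 4 and Z = 2 is ⁴He — an alpha particle.

alpha particle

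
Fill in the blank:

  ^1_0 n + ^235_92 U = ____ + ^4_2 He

Th-232

Conserve mass number: 1 + 235 = A + 4, so A = 232.
Conserve atomic number: 0 + 92 = Z + 2, so Z = 90.
Z = 90 is thorium, so the species is ^232_90 Th.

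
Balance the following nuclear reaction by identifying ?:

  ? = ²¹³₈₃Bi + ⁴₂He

At-217

Conserve mass number: A = 213 + 4, so A = 217.
Conserve atomic number: Z = 83 + 2, so Z = 85.
Z = 85 is astatine, so the species is ²¹⁷₈₅At.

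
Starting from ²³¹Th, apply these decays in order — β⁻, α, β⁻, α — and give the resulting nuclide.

Start: (A, Z) = (231, 90).
After β⁻: (231, 91).
After α: (227, 89).
After β⁻: (227, 90).
After α: (223, 88).
Z = 88 is radium.

Ra-223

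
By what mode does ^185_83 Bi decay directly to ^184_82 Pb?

ΔA = 184 − 185 = -1; ΔZ = 82 − 83 = -1.
A drops by 1 and Z drops by 1 — a proton was emitted.

proton emission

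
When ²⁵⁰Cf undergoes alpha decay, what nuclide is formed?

Cm-246

Alpha decay: mass number changes by -4, atomic number by -2.
A: 250 − 4 = 246; Z: 98 − 2 = 96.
Z = 96 is curium, so the daughter is ²⁴⁶Cm.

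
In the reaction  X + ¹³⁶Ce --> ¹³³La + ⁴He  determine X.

Conserve mass number: A + 136 = 133 + 4, so A = 1.
Conserve atomic number: Z + 58 = 57 + 2, so Z = 1.
A = 1 and Z = 1 is ¹H — a proton.

proton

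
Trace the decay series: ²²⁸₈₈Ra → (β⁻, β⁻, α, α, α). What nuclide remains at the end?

Po-216

Start: (A, Z) = (228, 88).
After β⁻: (228, 89).
After β⁻: (228, 90).
After α: (224, 88).
After α: (220, 86).
After α: (216, 84).
Z = 84 is polonium.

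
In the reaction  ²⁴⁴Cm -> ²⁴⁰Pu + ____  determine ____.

Conserve mass number: 244 = 240 + A, so A = 4.
Conserve atomic number: 96 = 94 + Z, so Z = 2.
A = 4 and Z = 2 is ⁴He — an alpha particle.

alpha particle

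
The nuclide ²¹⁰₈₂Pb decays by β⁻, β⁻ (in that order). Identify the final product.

Po-210

Start: (A, Z) = (210, 82).
After β⁻: (210, 83).
After β⁻: (210, 84).
Z = 84 is polonium.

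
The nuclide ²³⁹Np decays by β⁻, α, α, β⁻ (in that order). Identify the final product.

Pa-231

Start: (A, Z) = (239, 93).
After β⁻: (239, 94).
After α: (235, 92).
After α: (231, 90).
After β⁻: (231, 91).
Z = 91 is protactinium.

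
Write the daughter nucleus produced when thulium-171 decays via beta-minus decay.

Beta-minus decay: mass number changes by +0, atomic number by +1.
A: 171 = 171; Z: 69 + 1 = 70.
Z = 70 is ytterbium, so the daughter is ytterbium-171.

Yb-171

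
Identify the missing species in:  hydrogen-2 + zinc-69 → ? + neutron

Conserve mass number: 2 + 69 = A + 1, so A = 70.
Conserve atomic number: 1 + 30 = Z + 0, so Z = 31.
Z = 31 is gallium, so the species is gallium-70.

Ga-70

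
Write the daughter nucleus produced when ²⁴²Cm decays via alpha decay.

Pu-238

Alpha decay: mass number changes by -4, atomic number by -2.
A: 242 − 4 = 238; Z: 96 − 2 = 94.
Z = 94 is plutonium, so the daughter is ²³⁸Pu.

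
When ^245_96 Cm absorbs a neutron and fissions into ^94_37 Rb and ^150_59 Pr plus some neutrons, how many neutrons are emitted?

2

Conserve mass number: 246 = 94 + 150 + k, so k = 246 − 244 = 2.
Check atomic number: 96 = 37 + 59 + 0 = 96. ✓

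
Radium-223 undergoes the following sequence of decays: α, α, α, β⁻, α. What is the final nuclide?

Start: (A, Z) = (223, 88).
After α: (219, 86).
After α: (215, 84).
After α: (211, 82).
After β⁻: (211, 83).
After α: (207, 81).
Z = 81 is thallium.

Tl-207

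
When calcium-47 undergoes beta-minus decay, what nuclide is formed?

Sc-47

Beta-minus decay: mass number changes by +0, atomic number by +1.
A: 47 = 47; Z: 20 + 1 = 21.
Z = 21 is scandium, so the daughter is scandium-47.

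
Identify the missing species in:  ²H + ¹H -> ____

He-3

Conserve mass number: 2 + 1 = A, so A = 3.
Conserve atomic number: 1 + 1 = Z, so Z = 2.
Z = 2 is helium, so the species is ³He.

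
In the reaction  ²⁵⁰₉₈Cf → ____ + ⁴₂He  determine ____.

Cm-246

Conserve mass number: 250 = A + 4, so A = 246.
Conserve atomic number: 98 = Z + 2, so Z = 96.
Z = 96 is curium, so the species is ²⁴⁶₉₆Cm.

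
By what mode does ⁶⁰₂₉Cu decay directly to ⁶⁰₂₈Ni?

beta-plus decay or electron capture

ΔA = 60 − 60 = 0; ΔZ = 28 − 29 = -1.
A is unchanged and Z drops by 1 — a proton has become a neutron (β⁺ emission or electron capture).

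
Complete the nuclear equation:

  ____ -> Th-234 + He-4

Conserve mass number: A = 234 + 4, so A = 238.
Conserve atomic number: Z = 90 + 2, so Z = 92.
Z = 92 is uranium, so the species is U-238.

U-238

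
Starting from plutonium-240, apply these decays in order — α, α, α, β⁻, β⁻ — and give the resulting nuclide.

Th-228

Start: (A, Z) = (240, 94).
After α: (236, 92).
After α: (232, 90).
After α: (228, 88).
After β⁻: (228, 89).
After β⁻: (228, 90).
Z = 90 is thorium.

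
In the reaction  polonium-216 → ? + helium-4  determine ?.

Conserve mass number: 216 = A + 4, so A = 212.
Conserve atomic number: 84 = Z + 2, so Z = 82.
Z = 82 is lead, so the species is lead-212.

Pb-212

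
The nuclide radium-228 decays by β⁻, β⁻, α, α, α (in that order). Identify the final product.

Po-216

Start: (A, Z) = (228, 88).
After β⁻: (228, 89).
After β⁻: (228, 90).
After α: (224, 88).
After α: (220, 86).
After α: (216, 84).
Z = 84 is polonium.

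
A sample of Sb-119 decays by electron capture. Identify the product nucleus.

Sn-119

Electron capture: mass number changes by +0, atomic number by -1.
A: 119 = 119; Z: 51 − 1 = 50.
Z = 50 is tin, so the daughter is Sn-119.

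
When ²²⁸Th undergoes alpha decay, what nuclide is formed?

Ra-224

Alpha decay: mass number changes by -4, atomic number by -2.
A: 228 − 4 = 224; Z: 90 − 2 = 88.
Z = 88 is radium, so the daughter is ²²⁴Ra.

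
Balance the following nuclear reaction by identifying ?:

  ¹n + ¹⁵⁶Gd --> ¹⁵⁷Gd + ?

Conserve mass number: 1 + 156 = 157 + A, so A = 0.
Conserve atomic number: 0 + 64 = 64 + Z, so Z = 0.
A = 0 and Z = 0 is γ — a gamma ray.

gamma ray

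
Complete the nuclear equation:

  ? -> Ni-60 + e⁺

Cu-60

Conserve mass number: A = 60 + 0, so A = 60.
Conserve atomic number: Z = 28 + 1, so Z = 29.
Z = 29 is copper, so the species is Cu-60.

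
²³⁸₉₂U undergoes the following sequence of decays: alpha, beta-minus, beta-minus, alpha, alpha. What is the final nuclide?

Ra-226

Start: (A, Z) = (238, 92).
After α: (234, 90).
After β⁻: (234, 91).
After β⁻: (234, 92).
After α: (230, 90).
After α: (226, 88).
Z = 88 is radium.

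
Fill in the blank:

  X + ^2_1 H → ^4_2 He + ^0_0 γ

deuteron

Conserve mass number: A + 2 = 4 + 0, so A = 2.
Conserve atomic number: Z + 1 = 2 + 0, so Z = 1.
A = 2 and Z = 1 is ^2_1 H — a deuteron.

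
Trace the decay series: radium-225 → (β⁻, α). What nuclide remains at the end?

Start: (A, Z) = (225, 88).
After β⁻: (225, 89).
After α: (221, 87).
Z = 87 is francium.

Fr-221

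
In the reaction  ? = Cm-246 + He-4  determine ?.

Conserve mass number: A = 246 + 4, so A = 250.
Conserve atomic number: Z = 96 + 2, so Z = 98.
Z = 98 is californium, so the species is Cf-250.

Cf-250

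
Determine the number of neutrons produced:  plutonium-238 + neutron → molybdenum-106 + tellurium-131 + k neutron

Conserve mass number: 239 = 106 + 131 + k, so k = 239 − 237 = 2.
Check atomic number: 94 = 42 + 52 + 0 = 94. ✓

2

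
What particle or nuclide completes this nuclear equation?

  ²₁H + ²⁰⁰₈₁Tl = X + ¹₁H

Conserve mass number: 2 + 200 = A + 1, so A = 201.
Conserve atomic number: 1 + 81 = Z + 1, so Z = 81.
Z = 81 is thallium, so the species is ²⁰¹₈₁Tl.

Tl-201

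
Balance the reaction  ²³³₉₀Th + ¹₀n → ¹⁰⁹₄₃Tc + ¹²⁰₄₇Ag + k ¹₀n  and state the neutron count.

Conserve mass number: 234 = 109 + 120 + k, so k = 234 − 229 = 5.
Check atomic number: 90 = 43 + 47 + 0 = 90. ✓

5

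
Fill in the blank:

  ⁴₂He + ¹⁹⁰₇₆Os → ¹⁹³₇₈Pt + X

Conserve mass number: 4 + 190 = 193 + A, so A = 1.
Conserve atomic number: 2 + 76 = 78 + Z, so Z = 0.
A = 1 and Z = 0 is ¹₀n — a neutron.

neutron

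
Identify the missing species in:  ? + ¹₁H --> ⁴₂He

Conserve mass number: A + 1 = 4, so A = 3.
Conserve atomic number: Z + 1 = 2, so Z = 1.
A = 3 and Z = 1 is ³₁H — a triton.

triton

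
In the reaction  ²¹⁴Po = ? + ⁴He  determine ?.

Pb-210

Conserve mass number: 214 = A + 4, so A = 210.
Conserve atomic number: 84 = Z + 2, so Z = 82.
Z = 82 is lead, so the species is ²¹⁰Pb.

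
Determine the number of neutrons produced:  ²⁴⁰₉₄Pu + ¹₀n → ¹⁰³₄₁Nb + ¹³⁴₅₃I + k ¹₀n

4

Conserve mass number: 241 = 103 + 134 + k, so k = 241 − 237 = 4.
Check atomic number: 94 = 41 + 53 + 0 = 94. ✓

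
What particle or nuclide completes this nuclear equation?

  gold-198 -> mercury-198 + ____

beta-minus particle

Conserve mass number: 198 = 198 + A, so A = 0.
Conserve atomic number: 79 = 80 + Z, so Z = -1.
A = 0 and Z = -1 is e⁻ — a beta-minus particle.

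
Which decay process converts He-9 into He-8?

neutron emission

ΔA = 8 − 9 = -1; ΔZ = 2 − 2 = +0.
A drops by 1 with Z unchanged — a neutron was emitted.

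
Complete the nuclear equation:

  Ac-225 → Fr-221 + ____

Conserve mass number: 225 = 221 + A, so A = 4.
Conserve atomic number: 89 = 87 + Z, so Z = 2.
A = 4 and Z = 2 is He-4 — an alpha particle.

alpha particle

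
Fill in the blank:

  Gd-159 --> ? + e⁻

Tb-159

Conserve mass number: 159 = A + 0, so A = 159.
Conserve atomic number: 64 = Z − 1, so Z = 65.
Z = 65 is terbium, so the species is Tb-159.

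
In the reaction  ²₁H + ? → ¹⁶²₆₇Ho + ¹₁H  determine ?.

Ho-161

Conserve mass number: 2 + A = 162 + 1, so A = 161.
Conserve atomic number: 1 + Z = 67 + 1, so Z = 67.
Z = 67 is holmium, so the species is ¹⁶¹₆₇Ho.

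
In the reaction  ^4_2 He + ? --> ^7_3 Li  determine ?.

Conserve mass number: 4 + A = 7, so A = 3.
Conserve atomic number: 2 + Z = 3, so Z = 1.
A = 3 and Z = 1 is ^3_1 H — a triton.

triton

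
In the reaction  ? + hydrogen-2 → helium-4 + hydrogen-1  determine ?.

Conserve mass number: A + 2 = 4 + 1, so A = 3.
Conserve atomic number: Z + 1 = 2 + 1, so Z = 2.
Z = 2 is helium, so the species is helium-3.

He-3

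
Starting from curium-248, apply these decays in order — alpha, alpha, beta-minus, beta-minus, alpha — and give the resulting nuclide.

Start: (A, Z) = (248, 96).
After α: (244, 94).
After α: (240, 92).
After β⁻: (240, 93).
After β⁻: (240, 94).
After α: (236, 92).
Z = 92 is uranium.

U-236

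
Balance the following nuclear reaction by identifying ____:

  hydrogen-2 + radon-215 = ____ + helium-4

At-213

Conserve mass number: 2 + 215 = A + 4, so A = 213.
Conserve atomic number: 1 + 86 = Z + 2, so Z = 85.
Z = 85 is astatine, so the species is astatine-213.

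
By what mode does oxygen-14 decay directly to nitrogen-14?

beta-plus decay or electron capture

ΔA = 14 − 14 = 0; ΔZ = 7 − 8 = -1.
A is unchanged and Z drops by 1 — a proton has become a neutron (β⁺ emission or electron capture).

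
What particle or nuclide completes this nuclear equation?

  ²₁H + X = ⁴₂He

deuteron

Conserve mass number: 2 + A = 4, so A = 2.
Conserve atomic number: 1 + Z = 2, so Z = 1.
A = 2 and Z = 1 is ²₁H — a deuteron.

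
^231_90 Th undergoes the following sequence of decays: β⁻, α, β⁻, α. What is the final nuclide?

Ra-223

Start: (A, Z) = (231, 90).
After β⁻: (231, 91).
After α: (227, 89).
After β⁻: (227, 90).
After α: (223, 88).
Z = 88 is radium.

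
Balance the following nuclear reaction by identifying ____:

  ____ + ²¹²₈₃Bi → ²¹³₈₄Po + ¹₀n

Conserve mass number: A + 212 = 213 + 1, so A = 2.
Conserve atomic number: Z + 83 = 84 + 0, so Z = 1.
A = 2 and Z = 1 is ²₁H — a deuteron.

deuteron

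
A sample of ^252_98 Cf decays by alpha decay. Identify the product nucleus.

Alpha decay: mass number changes by -4, atomic number by -2.
A: 252 − 4 = 248; Z: 98 − 2 = 96.
Z = 96 is curium, so the daughter is ^248_96 Cm.

Cm-248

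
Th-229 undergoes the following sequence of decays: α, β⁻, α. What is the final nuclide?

Fr-221

Start: (A, Z) = (229, 90).
After α: (225, 88).
After β⁻: (225, 89).
After α: (221, 87).
Z = 87 is francium.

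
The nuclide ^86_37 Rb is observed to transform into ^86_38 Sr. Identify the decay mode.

beta-minus decay

ΔA = 86 − 86 = 0; ΔZ = 38 − 37 = +1.
A is unchanged and Z rises by 1 — a neutron has become a proton (β⁻ decay).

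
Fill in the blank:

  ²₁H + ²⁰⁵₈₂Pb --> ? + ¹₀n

Bi-206

Conserve mass number: 2 + 205 = A + 1, so A = 206.
Conserve atomic number: 1 + 82 = Z + 0, so Z = 83.
Z = 83 is bismuth, so the species is ²⁰⁶₈₃Bi.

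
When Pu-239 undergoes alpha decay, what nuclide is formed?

Alpha decay: mass number changes by -4, atomic number by -2.
A: 239 − 4 = 235; Z: 94 − 2 = 92.
Z = 92 is uranium, so the daughter is U-235.

U-235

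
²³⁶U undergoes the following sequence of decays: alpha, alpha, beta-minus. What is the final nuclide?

Start: (A, Z) = (236, 92).
After α: (232, 90).
After α: (228, 88).
After β⁻: (228, 89).
Z = 89 is actinium.

Ac-228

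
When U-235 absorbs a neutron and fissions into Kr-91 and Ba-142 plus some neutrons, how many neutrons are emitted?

Conserve mass number: 236 = 91 + 142 + k, so k = 236 − 233 = 3.
Check atomic number: 92 = 36 + 56 + 0 = 92. ✓

3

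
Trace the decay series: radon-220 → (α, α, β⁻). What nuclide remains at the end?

Bi-212

Start: (A, Z) = (220, 86).
After α: (216, 84).
After α: (212, 82).
After β⁻: (212, 83).
Z = 83 is bismuth.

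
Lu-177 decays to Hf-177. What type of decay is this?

ΔA = 177 − 177 = 0; ΔZ = 72 − 71 = +1.
A is unchanged and Z rises by 1 — a neutron has become a proton (β⁻ decay).

beta-minus decay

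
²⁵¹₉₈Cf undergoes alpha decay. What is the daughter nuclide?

Cm-247

Alpha decay: mass number changes by -4, atomic number by -2.
A: 251 − 4 = 247; Z: 98 − 2 = 96.
Z = 96 is curium, so the daughter is ²⁴⁷₉₆Cm.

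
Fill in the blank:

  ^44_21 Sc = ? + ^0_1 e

Ca-44

Conserve mass number: 44 = A + 0, so A = 44.
Conserve atomic number: 21 = Z + 1, so Z = 20.
Z = 20 is calcium, so the species is ^44_20 Ca.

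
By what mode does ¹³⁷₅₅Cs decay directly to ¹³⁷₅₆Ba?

ΔA = 137 − 137 = 0; ΔZ = 56 − 55 = +1.
A is unchanged and Z rises by 1 — a neutron has become a proton (β⁻ decay).

beta-minus decay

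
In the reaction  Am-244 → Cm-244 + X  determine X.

beta-minus particle

Conserve mass number: 244 = 244 + A, so A = 0.
Conserve atomic number: 95 = 96 + Z, so Z = -1.
A = 0 and Z = -1 is e⁻ — a beta-minus particle.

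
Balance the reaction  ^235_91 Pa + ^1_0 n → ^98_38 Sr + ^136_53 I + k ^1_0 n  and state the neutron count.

Conserve mass number: 236 = 98 + 136 + k, so k = 236 − 234 = 2.
Check atomic number: 91 = 38 + 53 + 0 = 91. ✓

2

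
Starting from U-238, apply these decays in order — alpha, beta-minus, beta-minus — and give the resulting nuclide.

Start: (A, Z) = (238, 92).
After α: (234, 90).
After β⁻: (234, 91).
After β⁻: (234, 92).
Z = 92 is uranium.

U-234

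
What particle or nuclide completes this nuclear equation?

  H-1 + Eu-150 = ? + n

Gd-150

Conserve mass number: 1 + 150 = A + 1, so A = 150.
Conserve atomic number: 1 + 63 = Z + 0, so Z = 64.
Z = 64 is gadolinium, so the species is Gd-150.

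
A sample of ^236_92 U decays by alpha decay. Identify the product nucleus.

Alpha decay: mass number changes by -4, atomic number by -2.
A: 236 − 4 = 232; Z: 92 − 2 = 90.
Z = 90 is thorium, so the daughter is ^232_90 Th.

Th-232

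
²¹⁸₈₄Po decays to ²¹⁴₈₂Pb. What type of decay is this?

ΔA = 214 − 218 = -4; ΔZ = 82 − 84 = -2.
A drops by 4 and Z drops by 2 — the signature of alpha emission.

alpha decay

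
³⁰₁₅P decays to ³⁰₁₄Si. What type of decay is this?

beta-plus decay or electron capture

ΔA = 30 − 30 = 0; ΔZ = 14 − 15 = -1.
A is unchanged and Z drops by 1 — a proton has become a neutron (β⁺ emission or electron capture).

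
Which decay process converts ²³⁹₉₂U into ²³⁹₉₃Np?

ΔA = 239 − 239 = 0; ΔZ = 93 − 92 = +1.
A is unchanged and Z rises by 1 — a neutron has become a proton (β⁻ decay).

beta-minus decay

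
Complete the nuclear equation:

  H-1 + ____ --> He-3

Conserve mass number: 1 + A = 3, so A = 2.
Conserve atomic number: 1 + Z = 2, so Z = 1.
A = 2 and Z = 1 is H-2 — a deuteron.

deuteron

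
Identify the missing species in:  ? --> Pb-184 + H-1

Bi-185

Conserve mass number: A = 184 + 1, so A = 185.
Conserve atomic number: Z = 82 + 1, so Z = 83.
Z = 83 is bismuth, so the species is Bi-185.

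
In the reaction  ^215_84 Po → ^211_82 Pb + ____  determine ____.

Conserve mass number: 215 = 211 + A, so A = 4.
Conserve atomic number: 84 = 82 + Z, so Z = 2.
A = 4 and Z = 2 is ^4_2 He — an alpha particle.

alpha particle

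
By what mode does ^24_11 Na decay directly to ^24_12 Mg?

ΔA = 24 − 24 = 0; ΔZ = 12 − 11 = +1.
A is unchanged and Z rises by 1 — a neutron has become a proton (β⁻ decay).

beta-minus decay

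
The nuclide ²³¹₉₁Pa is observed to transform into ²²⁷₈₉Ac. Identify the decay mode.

ΔA = 227 − 231 = -4; ΔZ = 89 − 91 = -2.
A drops by 4 and Z drops by 2 — the signature of alpha emission.

alpha decay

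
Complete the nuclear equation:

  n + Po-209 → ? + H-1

Bi-209

Conserve mass number: 1 + 209 = A + 1, so A = 209.
Conserve atomic number: 0 + 84 = Z + 1, so Z = 83.
Z = 83 is bismuth, so the species is Bi-209.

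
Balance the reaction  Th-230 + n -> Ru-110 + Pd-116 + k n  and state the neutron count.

5

Conserve mass number: 231 = 110 + 116 + k, so k = 231 − 226 = 5.
Check atomic number: 90 = 44 + 46 + 0 = 90. ✓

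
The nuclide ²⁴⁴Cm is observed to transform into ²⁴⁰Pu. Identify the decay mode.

ΔA = 240 − 244 = -4; ΔZ = 94 − 96 = -2.
A drops by 4 and Z drops by 2 — the signature of alpha emission.

alpha decay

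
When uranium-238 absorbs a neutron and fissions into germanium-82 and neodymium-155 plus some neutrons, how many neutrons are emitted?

Conserve mass number: 239 = 82 + 155 + k, so k = 239 − 237 = 2.
Check atomic number: 92 = 32 + 60 + 0 = 92. ✓

2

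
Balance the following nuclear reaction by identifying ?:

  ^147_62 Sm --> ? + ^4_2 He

Conserve mass number: 147 = A + 4, so A = 143.
Conserve atomic number: 62 = Z + 2, so Z = 60.
Z = 60 is neodymium, so the species is ^143_60 Nd.

Nd-143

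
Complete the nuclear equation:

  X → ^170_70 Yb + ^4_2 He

Hf-174

Conserve mass number: A = 170 + 4, so A = 174.
Conserve atomic number: Z = 70 + 2, so Z = 72.
Z = 72 is hafnium, so the species is ^174_72 Hf.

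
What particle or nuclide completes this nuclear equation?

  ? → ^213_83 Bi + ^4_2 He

At-217

Conserve mass number: A = 213 + 4, so A = 217.
Conserve atomic number: Z = 83 + 2, so Z = 85.
Z = 85 is astatine, so the species is ^217_85 At.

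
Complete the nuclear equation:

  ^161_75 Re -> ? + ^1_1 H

Conserve mass number: 161 = A + 1, so A = 160.
Conserve atomic number: 75 = Z + 1, so Z = 74.
Z = 74 is tungsten, so the species is ^160_74 W.

W-160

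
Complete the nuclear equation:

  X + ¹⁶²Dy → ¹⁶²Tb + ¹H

neutron

Conserve mass number: A + 162 = 162 + 1, so A = 1.
Conserve atomic number: Z + 66 = 65 + 1, so Z = 0.
A = 1 and Z = 0 is ¹n — a neutron.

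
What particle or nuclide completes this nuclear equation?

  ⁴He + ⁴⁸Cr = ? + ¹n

Conserve mass number: 4 + 48 = A + 1, so A = 51.
Conserve atomic number: 2 + 24 = Z + 0, so Z = 26.
Z = 26 is iron, so the species is ⁵¹Fe.

Fe-51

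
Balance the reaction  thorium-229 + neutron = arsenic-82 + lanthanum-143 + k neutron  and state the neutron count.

5

Conserve mass number: 230 = 82 + 143 + k, so k = 230 − 225 = 5.
Check atomic number: 90 = 33 + 57 + 0 = 90. ✓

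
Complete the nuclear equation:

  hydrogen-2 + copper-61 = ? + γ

Zn-63

Conserve mass number: 2 + 61 = A + 0, so A = 63.
Conserve atomic number: 1 + 29 = Z + 0, so Z = 30.
Z = 30 is zinc, so the species is zinc-63.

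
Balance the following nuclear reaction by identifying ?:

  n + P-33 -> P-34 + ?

Conserve mass number: 1 + 33 = 34 + A, so A = 0.
Conserve atomic number: 0 + 15 = 15 + Z, so Z = 0.
A = 0 and Z = 0 is γ — a gamma ray.

gamma ray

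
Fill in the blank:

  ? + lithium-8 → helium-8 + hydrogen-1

Conserve mass number: A + 8 = 8 + 1, so A = 1.
Conserve atomic number: Z + 3 = 2 + 1, so Z = 0.
A = 1 and Z = 0 is neutron — a neutron.

neutron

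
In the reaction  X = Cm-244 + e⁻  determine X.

Conserve mass number: A = 244 + 0, so A = 244.
Conserve atomic number: Z = 96 − 1, so Z = 95.
Z = 95 is americium, so the species is Am-244.

Am-244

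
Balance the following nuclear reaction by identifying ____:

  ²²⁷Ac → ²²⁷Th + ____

beta-minus particle

Conserve mass number: 227 = 227 + A, so A = 0.
Conserve atomic number: 89 = 90 + Z, so Z = -1.
A = 0 and Z = -1 is e⁻ — a beta-minus particle.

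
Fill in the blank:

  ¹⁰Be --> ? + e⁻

B-10

Conserve mass number: 10 = A + 0, so A = 10.
Conserve atomic number: 4 = Z − 1, so Z = 5.
Z = 5 is boron, so the species is ¹⁰B.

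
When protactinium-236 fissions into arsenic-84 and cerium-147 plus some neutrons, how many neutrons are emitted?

Conserve mass number: 236 = 84 + 147 + k, so k = 236 − 231 = 5.
Check atomic number: 91 = 33 + 58 + 0 = 91. ✓

5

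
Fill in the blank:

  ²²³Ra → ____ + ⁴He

Conserve mass number: 223 = A + 4, so A = 219.
Conserve atomic number: 88 = Z + 2, so Z = 86.
Z = 86 is radon, so the species is ²¹⁹Rn.

Rn-219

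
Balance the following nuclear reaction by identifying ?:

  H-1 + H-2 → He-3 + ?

gamma ray

Conserve mass number: 1 + 2 = 3 + A, so A = 0.
Conserve atomic number: 1 + 1 = 2 + Z, so Z = 0.
A = 0 and Z = 0 is γ — a gamma ray.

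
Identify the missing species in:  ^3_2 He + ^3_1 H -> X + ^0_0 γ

Conserve mass number: 3 + 3 = A + 0, so A = 6.
Conserve atomic number: 2 + 1 = Z + 0, so Z = 3.
Z = 3 is lithium, so the species is ^6_3 Li.

Li-6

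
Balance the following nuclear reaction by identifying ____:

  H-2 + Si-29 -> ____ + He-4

Al-27

Conserve mass number: 2 + 29 = A + 4, so A = 27.
Conserve atomic number: 1 + 14 = Z + 2, so Z = 13.
Z = 13 is aluminium, so the species is Al-27.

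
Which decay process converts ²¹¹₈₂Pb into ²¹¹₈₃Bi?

ΔA = 211 − 211 = 0; ΔZ = 83 − 82 = +1.
A is unchanged and Z rises by 1 — a neutron has become a proton (β⁻ decay).

beta-minus decay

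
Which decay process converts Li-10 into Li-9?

ΔA = 9 − 10 = -1; ΔZ = 3 − 3 = +0.
A drops by 1 with Z unchanged — a neutron was emitted.

neutron emission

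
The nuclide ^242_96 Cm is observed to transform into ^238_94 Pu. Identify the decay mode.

alpha decay

ΔA = 238 − 242 = -4; ΔZ = 94 − 96 = -2.
A drops by 4 and Z drops by 2 — the signature of alpha emission.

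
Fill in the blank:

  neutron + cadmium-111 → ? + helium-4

Conserve mass number: 1 + 111 = A + 4, so A = 108.
Conserve atomic number: 0 + 48 = Z + 2, so Z = 46.
Z = 46 is palladium, so the species is palladium-108.

Pd-108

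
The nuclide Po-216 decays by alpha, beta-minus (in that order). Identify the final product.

Bi-212

Start: (A, Z) = (216, 84).
After α: (212, 82).
After β⁻: (212, 83).
Z = 83 is bismuth.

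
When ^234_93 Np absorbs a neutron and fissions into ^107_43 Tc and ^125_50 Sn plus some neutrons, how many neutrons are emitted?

Conserve mass number: 235 = 107 + 125 + k, so k = 235 − 232 = 3.
Check atomic number: 93 = 43 + 50 + 0 = 93. ✓

3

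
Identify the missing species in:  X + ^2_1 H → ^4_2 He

Conserve mass number: A + 2 = 4, so A = 2.
Conserve atomic number: Z + 1 = 2, so Z = 1.
A = 2 and Z = 1 is ^2_1 H — a deuteron.

deuteron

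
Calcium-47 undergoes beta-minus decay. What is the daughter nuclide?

Sc-47

Beta-minus decay: mass number changes by +0, atomic number by +1.
A: 47 = 47; Z: 20 + 1 = 21.
Z = 21 is scandium, so the daughter is scandium-47.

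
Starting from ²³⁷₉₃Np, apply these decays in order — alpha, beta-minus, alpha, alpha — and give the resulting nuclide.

Ra-225

Start: (A, Z) = (237, 93).
After α: (233, 91).
After β⁻: (233, 92).
After α: (229, 90).
After α: (225, 88).
Z = 88 is radium.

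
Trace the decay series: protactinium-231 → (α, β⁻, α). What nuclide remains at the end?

Start: (A, Z) = (231, 91).
After α: (227, 89).
After β⁻: (227, 90).
After α: (223, 88).
Z = 88 is radium.

Ra-223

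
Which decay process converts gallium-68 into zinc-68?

ΔA = 68 − 68 = 0; ΔZ = 30 − 31 = -1.
A is unchanged and Z drops by 1 — a proton has become a neutron (β⁺ emission or electron capture).

beta-plus decay or electron capture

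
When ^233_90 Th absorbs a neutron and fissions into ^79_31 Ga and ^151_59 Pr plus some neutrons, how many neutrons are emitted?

Conserve mass number: 234 = 79 + 151 + k, so k = 234 − 230 = 4.
Check atomic number: 90 = 31 + 59 + 0 = 90. ✓

4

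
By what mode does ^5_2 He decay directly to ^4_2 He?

neutron emission

ΔA = 4 − 5 = -1; ΔZ = 2 − 2 = +0.
A drops by 1 with Z unchanged — a neutron was emitted.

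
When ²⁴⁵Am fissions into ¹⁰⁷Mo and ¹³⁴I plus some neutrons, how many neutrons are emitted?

Conserve mass number: 245 = 107 + 134 + k, so k = 245 − 241 = 4.
Check atomic number: 95 = 42 + 53 + 0 = 95. ✓

4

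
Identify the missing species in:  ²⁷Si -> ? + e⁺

Conserve mass number: 27 = A + 0, so A = 27.
Conserve atomic number: 14 = Z + 1, so Z = 13.
Z = 13 is aluminium, so the species is ²⁷Al.

Al-27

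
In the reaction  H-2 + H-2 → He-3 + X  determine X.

neutron

Conserve mass number: 2 + 2 = 3 + A, so A = 1.
Conserve atomic number: 1 + 1 = 2 + Z, so Z = 0.
A = 1 and Z = 0 is n — a neutron.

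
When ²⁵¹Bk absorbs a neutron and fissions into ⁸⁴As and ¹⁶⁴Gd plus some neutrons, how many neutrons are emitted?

Conserve mass number: 252 = 84 + 164 + k, so k = 252 − 248 = 4.
Check atomic number: 97 = 33 + 64 + 0 = 97. ✓

4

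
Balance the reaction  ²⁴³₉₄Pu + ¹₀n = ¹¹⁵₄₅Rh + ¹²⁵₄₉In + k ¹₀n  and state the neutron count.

4

Conserve mass number: 244 = 115 + 125 + k, so k = 244 − 240 = 4.
Check atomic number: 94 = 45 + 49 + 0 = 94. ✓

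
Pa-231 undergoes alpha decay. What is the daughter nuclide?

Ac-227

Alpha decay: mass number changes by -4, atomic number by -2.
A: 231 − 4 = 227; Z: 91 − 2 = 89.
Z = 89 is actinium, so the daughter is Ac-227.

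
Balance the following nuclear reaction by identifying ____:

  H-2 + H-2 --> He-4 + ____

Conserve mass number: 2 + 2 = 4 + A, so A = 0.
Conserve atomic number: 1 + 1 = 2 + Z, so Z = 0.
A = 0 and Z = 0 is γ — a gamma ray.

gamma ray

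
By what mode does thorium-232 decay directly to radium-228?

alpha decay

ΔA = 228 − 232 = -4; ΔZ = 88 − 90 = -2.
A drops by 4 and Z drops by 2 — the signature of alpha emission.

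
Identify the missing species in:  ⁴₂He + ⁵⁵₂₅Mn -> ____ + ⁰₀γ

Conserve mass number: 4 + 55 = A + 0, so A = 59.
Conserve atomic number: 2 + 25 = Z + 0, so Z = 27.
Z = 27 is cobalt, so the species is ⁵⁹₂₇Co.

Co-59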